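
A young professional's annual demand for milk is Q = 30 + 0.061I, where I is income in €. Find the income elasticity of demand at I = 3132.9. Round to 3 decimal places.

0.864

At I = 3132.9: Q = 221.107.
dQ/dI = 0.061.
η = (dQ/dI)·(I/Q) = 0.061 × (3132.9/221.107) = 0.864.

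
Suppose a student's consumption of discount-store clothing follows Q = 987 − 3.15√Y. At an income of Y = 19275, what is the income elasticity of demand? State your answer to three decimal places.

At Y = 19275: Q = 549.672.
dQ/dY = -3.15/(2√Y) = -0.0113444 at this income.
η = (dQ/dY)·(Y/Q) = -0.0113444 × (19275/549.672) = -0.398.

-0.398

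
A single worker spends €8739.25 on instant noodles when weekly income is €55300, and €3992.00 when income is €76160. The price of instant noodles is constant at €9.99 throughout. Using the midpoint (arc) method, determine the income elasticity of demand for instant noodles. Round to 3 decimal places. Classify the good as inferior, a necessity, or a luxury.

With a constant price, Q₁ = 8739.25/9.99 = 874.800 and Q₂ = 3992.00/9.99 = 399.600 (equivalently, work directly with expenditure since P cancels).
Midpoint %ΔQ = (3992.00 − 8739.25)/6365.63 = -0.74576; midpoint %ΔI = (76160 − 55300)/65730 = 0.31736.
η = -0.74576 / 0.31736 = -2.350.
η < 0 ⇒ inferior good.

-2.350 (inferior good)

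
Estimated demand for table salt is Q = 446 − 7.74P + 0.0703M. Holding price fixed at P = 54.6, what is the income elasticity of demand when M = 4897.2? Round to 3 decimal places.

0.936

At P = 54.6, M = 4897.2: Q = 367.669.
Holding P constant, ∂Q/∂M = 0.0703.
η_M = (∂Q/∂M)·(M/Q) = 0.0703 × (4897.2/367.669) = 0.936.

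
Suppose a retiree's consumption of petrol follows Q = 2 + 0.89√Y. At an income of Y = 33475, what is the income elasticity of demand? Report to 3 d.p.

0.494

At Y = 33475: Q = 164.836.
dQ/dY = 0.89/(2√Y) = 0.0024322 at this income.
η = (dQ/dY)·(Y/Q) = 0.0024322 × (33475/164.836) = 0.494.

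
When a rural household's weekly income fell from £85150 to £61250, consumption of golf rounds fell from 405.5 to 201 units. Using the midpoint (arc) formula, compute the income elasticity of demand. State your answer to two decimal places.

2.07

ΔQ = 201 − 405.5 = -204.5; midpoint Q̄ = (405.5 + 201)/2 = 303.25.
ΔI = 61250 − 85150 = -23900; midpoint Ī = (85150 + 61250)/2 = 73200.
η = (ΔQ/Q̄) ÷ (ΔI/Ī) = (-204.5/303.25) ÷ (-23900/73200) = 2.07.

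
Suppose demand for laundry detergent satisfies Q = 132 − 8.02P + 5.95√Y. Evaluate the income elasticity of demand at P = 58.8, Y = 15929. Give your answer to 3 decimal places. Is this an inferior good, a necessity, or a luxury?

0.913 (necessity)

At P = 58.8, Y = 15929: Q = 411.374.
Holding P constant, ∂Q/∂Y = 5.95/(2√Y) = 0.0235718.
η_Y = (∂Q/∂Y)·(Y/Q) = 0.0235718 × (15929/411.374) = 0.913.
Since 0 < η < 1, this is a necessity.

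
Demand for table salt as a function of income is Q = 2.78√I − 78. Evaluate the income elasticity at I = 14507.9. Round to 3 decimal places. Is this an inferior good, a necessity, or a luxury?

0.652 (necessity)

At I = 14507.9: Q = 256.848.
dQ/dI = 2.78/(2√I) = 0.0115402 at this income.
η = (dQ/dI)·(I/Q) = 0.0115402 × (14507.9/256.848) = 0.652.
Since 0 < η < 1, the good is a necessity.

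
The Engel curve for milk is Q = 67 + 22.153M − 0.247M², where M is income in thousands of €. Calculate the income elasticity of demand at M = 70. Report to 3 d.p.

-2.135

At M = 70: Q = 407.4100.
dQ/dM = 22.153 − 0.494M = -12.42700.
η = (dQ/dM)·(M/Q) = -12.42700 × (70/407.4100) = -2.135.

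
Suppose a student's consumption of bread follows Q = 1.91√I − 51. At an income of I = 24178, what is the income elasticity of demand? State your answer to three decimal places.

0.604

At I = 24178: Q = 245.991.
dQ/dI = 1.91/(2√I) = 0.00614176 at this income.
η = (dQ/dI)·(I/Q) = 0.00614176 × (24178/245.991) = 0.604.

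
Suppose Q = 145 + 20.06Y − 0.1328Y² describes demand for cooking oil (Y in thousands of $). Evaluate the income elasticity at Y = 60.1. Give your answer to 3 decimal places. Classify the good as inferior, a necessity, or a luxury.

At Y = 60.1: Q = 870.9311.
dQ/dY = 20.06 − 0.2656Y = 4.09744.
η = (dQ/dY)·(Y/Q) = 4.09744 × (60.1/870.9311) = 0.283.
0 < η < 1 ⇒ necessity.

0.283 (necessity)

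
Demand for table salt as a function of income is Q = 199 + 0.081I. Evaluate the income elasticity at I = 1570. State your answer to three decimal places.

At I = 1570: Q = 326.170.
dQ/dI = 0.081.
η = (dQ/dI)·(I/Q) = 0.081 × (1570/326.170) = 0.390.

0.390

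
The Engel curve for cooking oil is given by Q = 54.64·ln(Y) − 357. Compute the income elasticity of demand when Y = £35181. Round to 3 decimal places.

0.254

At Y = 35181: Q = 214.986.
dQ/dY = 54.64/Y = 0.00155311 at this income.
η = (dQ/dY)·(Y/Q) = 0.00155311 × (35181/214.986) = 0.254.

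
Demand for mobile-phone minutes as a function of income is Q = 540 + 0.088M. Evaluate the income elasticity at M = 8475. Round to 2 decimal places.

0.58

At M = 8475: Q = 1285.800.
dQ/dM = 0.088.
η = (dQ/dM)·(M/Q) = 0.088 × (8475/1285.800) = 0.58.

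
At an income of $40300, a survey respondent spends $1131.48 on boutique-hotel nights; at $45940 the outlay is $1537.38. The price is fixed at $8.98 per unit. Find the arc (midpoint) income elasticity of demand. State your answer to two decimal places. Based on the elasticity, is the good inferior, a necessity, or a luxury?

With a constant price, Q₁ = 1131.48/8.98 = 126.000 and Q₂ = 1537.38/8.98 = 171.200 (equivalently, work directly with expenditure since P cancels).
Midpoint %ΔQ = (1537.38 − 1131.48)/1334.43 = 0.30417; midpoint %ΔI = (45940 − 40300)/43120 = 0.13080.
η = 0.30417 / 0.13080 = 2.33.
η > 1 ⇒ luxury.

2.33 (luxury)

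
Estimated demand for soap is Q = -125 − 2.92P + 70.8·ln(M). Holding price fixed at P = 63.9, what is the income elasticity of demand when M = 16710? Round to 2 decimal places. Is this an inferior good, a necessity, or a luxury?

0.19 (necessity)

At P = 63.9, M = 16710: Q = 376.854.
Holding P constant, ∂Q/∂M = 70.8/M = 0.00423698.
η_M = (∂Q/∂M)·(M/Q) = 0.00423698 × (16710/376.854) = 0.19.
Since 0 < η < 1, this is a necessity.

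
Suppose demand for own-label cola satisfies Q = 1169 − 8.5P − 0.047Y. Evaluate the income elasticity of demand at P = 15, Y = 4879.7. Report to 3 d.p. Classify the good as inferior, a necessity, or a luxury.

-0.282 (inferior good)

At P = 15, Y = 4879.7: Q = 812.154.
Holding P constant, ∂Q/∂Y = −0.047.
η_Y = (∂Q/∂Y)·(Y/Q) = -0.047 × (4879.7/812.154) = -0.282.
Since η < 0, this is an inferior good.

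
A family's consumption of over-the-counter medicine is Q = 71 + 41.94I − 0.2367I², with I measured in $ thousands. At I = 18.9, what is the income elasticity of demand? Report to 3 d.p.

At I = 18.9: Q = 779.1144.
dQ/dI = 41.94 − 0.4734I = 32.99274.
η = (dQ/dI)·(I/Q) = 32.99274 × (18.9/779.1144) = 0.800.

0.800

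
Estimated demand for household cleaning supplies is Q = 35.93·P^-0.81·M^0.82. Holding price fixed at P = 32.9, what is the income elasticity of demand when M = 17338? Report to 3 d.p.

0.820

For a multiplicative demand Q = A·P^α·M^β, the income elasticity is β everywhere.
Here β = 0.82, so η = 0.820.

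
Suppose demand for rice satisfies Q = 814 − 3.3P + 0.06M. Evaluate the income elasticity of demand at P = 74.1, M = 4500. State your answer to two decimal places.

0.32

At P = 74.1, M = 4500: Q = 839.470.
Holding P constant, ∂Q/∂M = 0.06.
η_M = (∂Q/∂M)·(M/Q) = 0.06 × (4500/839.470) = 0.32.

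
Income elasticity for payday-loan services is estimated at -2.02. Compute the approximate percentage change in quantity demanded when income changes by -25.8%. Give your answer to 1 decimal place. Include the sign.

52.1%

%ΔQ ≈ η × %ΔI = -2.02 × (-25.8%) = 52.1%.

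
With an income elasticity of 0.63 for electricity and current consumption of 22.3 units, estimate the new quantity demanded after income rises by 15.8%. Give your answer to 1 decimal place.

%ΔQ ≈ η × %ΔI = 0.63 × 15.8% = 9.954%.
New Q ≈ 22.3 × (1 + 0.09954) = 24.5.

24.5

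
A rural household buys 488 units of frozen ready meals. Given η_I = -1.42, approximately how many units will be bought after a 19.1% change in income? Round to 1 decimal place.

%ΔQ ≈ η × %ΔI = -1.42 × 19.1% = -27.122%.
New Q ≈ 488 × (1 − 0.27122) = 355.6.

355.6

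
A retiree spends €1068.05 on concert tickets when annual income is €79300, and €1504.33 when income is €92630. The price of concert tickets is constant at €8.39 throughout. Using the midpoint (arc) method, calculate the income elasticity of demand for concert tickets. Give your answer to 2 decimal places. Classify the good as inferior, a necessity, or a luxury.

2.19 (luxury)

With a constant price, Q₁ = 1068.05/8.39 = 127.300 and Q₂ = 1504.33/8.39 = 179.300 (equivalently, work directly with expenditure since P cancels).
Midpoint %ΔQ = (1504.33 − 1068.05)/1286.19 = 0.33920; midpoint %ΔI = (92630 − 79300)/85965 = 0.15506.
η = 0.33920 / 0.15506 = 2.19.
η > 1 ⇒ luxury.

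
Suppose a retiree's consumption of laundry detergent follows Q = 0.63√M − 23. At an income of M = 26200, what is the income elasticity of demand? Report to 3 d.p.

At M = 26200: Q = 78.974.
dQ/dM = 0.63/(2√M) = 0.00194608 at this income.
η = (dQ/dM)·(M/Q) = 0.00194608 × (26200/78.974) = 0.646.

0.646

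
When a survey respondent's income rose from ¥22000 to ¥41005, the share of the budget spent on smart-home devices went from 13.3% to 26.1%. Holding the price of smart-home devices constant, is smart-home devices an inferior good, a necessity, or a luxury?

luxury

The budget share rises as income rises, so η > 1.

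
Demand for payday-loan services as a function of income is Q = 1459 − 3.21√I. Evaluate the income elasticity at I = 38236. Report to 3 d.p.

-0.378

At I = 38236: Q = 831.316.
dQ/dI = -3.21/(2√I) = -0.00820803 at this income.
η = (dQ/dI)·(I/Q) = -0.00820803 × (38236/831.316) = -0.378.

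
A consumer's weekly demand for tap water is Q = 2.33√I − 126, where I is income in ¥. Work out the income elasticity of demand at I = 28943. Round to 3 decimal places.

At I = 28943: Q = 270.395.
dQ/dI = 2.33/(2√I) = 0.00684785 at this income.
η = (dQ/dI)·(I/Q) = 0.00684785 × (28943/270.395) = 0.733.

0.733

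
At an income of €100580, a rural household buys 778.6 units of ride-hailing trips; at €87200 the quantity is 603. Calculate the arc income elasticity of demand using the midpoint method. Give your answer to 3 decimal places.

1.784

ΔQ = 603 − 778.6 = -175.6; midpoint Q̄ = (778.6 + 603)/2 = 690.8.
ΔI = 87200 − 100580 = -13380; midpoint Ī = (100580 + 87200)/2 = 93890.
η = (ΔQ/Q̄) ÷ (ΔI/Ī) = (-175.6/690.8) ÷ (-13380/93890) = 1.784.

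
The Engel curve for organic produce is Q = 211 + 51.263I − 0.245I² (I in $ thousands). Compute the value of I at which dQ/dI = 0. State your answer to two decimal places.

dQ/dI = 51.263 − 0.49I.
The good is inferior where dQ/dI < 0. Setting dQ/dI = 0 gives I = 51.263 / 0.49 = 104.62.

104.62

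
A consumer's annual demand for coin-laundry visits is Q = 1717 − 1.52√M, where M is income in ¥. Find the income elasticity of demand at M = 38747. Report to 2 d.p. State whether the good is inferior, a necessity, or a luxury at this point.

-0.11 (inferior good)

At M = 38747: Q = 1417.799.
dQ/dM = -1.52/(2√M) = -0.00386095 at this income.
η = (dQ/dM)·(M/Q) = -0.00386095 × (38747/1417.799) = -0.11.
Since η < 0, the good is an inferior good.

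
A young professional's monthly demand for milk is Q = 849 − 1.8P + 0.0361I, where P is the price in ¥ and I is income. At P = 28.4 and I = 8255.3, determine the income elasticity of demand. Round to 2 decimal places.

0.27

At P = 28.4, I = 8255.3: Q = 1095.896.
Holding P constant, ∂Q/∂I = 0.0361.
η_I = (∂Q/∂I)·(I/Q) = 0.0361 × (8255.3/1095.896) = 0.27.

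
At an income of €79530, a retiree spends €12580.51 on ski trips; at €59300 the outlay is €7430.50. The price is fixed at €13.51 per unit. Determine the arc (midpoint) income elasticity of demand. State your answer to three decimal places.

With a constant price, Q₁ = 12580.51/13.51 = 931.200 and Q₂ = 7430.50/13.51 = 550.000 (equivalently, work directly with expenditure since P cancels).
Midpoint %ΔQ = (7430.50 − 12580.51)/10005.51 = -0.51472; midpoint %ΔI = (59300 − 79530)/69415 = -0.29144.
η = -0.51472 / -0.29144 = 1.766.

1.766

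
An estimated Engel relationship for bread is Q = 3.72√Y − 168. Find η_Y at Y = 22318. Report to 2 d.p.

At Y = 22318: Q = 387.739.
dQ/dY = 3.72/(2√Y) = 0.0124505 at this income.
η = (dQ/dY)·(Y/Q) = 0.0124505 × (22318/387.739) = 0.72.

0.72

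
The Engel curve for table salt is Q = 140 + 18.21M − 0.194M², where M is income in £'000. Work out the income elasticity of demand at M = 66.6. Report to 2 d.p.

At M = 66.6: Q = 492.2874.
dQ/dM = 18.21 − 0.388M = -7.63080.
η = (dQ/dM)·(M/Q) = -7.63080 × (66.6/492.2874) = -1.03.

-1.03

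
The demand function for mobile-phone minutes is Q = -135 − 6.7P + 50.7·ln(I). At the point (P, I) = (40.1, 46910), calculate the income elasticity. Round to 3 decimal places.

At P = 40.1, I = 46910: Q = 141.658.
Holding P constant, ∂Q/∂I = 50.7/I = 0.00108079.
η_I = (∂Q/∂I)·(I/Q) = 0.00108079 × (46910/141.658) = 0.358.

0.358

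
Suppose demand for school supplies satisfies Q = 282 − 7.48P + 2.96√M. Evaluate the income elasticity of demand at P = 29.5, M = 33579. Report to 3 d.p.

0.449

At P = 29.5, M = 33579: Q = 603.747.
Holding P constant, ∂Q/∂M = 2.96/(2√M) = 0.00807659.
η_M = (∂Q/∂M)·(M/Q) = 0.00807659 × (33579/603.747) = 0.449.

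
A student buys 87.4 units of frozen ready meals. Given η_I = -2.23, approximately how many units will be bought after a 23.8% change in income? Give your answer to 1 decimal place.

%ΔQ ≈ η × %ΔI = -2.23 × 23.8% = -53.074%.
New Q ≈ 87.4 × (1 − 0.53074) = 41.0.

41.0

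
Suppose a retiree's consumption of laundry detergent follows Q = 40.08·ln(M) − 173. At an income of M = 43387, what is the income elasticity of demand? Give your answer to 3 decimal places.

At M = 43387: Q = 254.971.
dQ/dM = 40.08/M = 0.000923779 at this income.
η = (dQ/dM)·(M/Q) = 0.000923779 × (43387/254.971) = 0.157.

0.157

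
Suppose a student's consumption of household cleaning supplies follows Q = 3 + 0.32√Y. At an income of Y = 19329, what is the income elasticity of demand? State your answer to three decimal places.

0.468

At Y = 19329: Q = 47.489.
dQ/dY = 0.32/(2√Y) = 0.00115084 at this income.
η = (dQ/dY)·(Y/Q) = 0.00115084 × (19329/47.489) = 0.468.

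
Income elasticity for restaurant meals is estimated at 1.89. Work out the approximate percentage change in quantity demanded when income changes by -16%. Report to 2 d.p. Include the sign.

%ΔQ ≈ η × %ΔI = 1.89 × (-16%) = -30.24%.

-30.24%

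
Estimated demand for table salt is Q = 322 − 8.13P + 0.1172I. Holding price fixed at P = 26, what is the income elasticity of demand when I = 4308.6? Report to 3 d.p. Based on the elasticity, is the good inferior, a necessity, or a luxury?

At P = 26, I = 4308.6: Q = 615.588.
Holding P constant, ∂Q/∂I = 0.1172.
η_I = (∂Q/∂I)·(I/Q) = 0.1172 × (4308.6/615.588) = 0.820.
Since 0 < η < 1, this is a necessity.

0.820 (necessity)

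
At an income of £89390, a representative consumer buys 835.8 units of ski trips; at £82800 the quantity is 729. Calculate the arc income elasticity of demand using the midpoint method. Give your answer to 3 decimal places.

1.783

ΔQ = 729 − 835.8 = -106.8; midpoint Q̄ = (835.8 + 729)/2 = 782.4.
ΔI = 82800 − 89390 = -6590; midpoint Ī = (89390 + 82800)/2 = 86095.
η = (ΔQ/Q̄) ÷ (ΔI/Ī) = (-106.8/782.4) ÷ (-6590/86095) = 1.783.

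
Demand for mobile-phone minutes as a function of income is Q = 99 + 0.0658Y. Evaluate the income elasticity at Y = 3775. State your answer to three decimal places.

At Y = 3775: Q = 347.395.
dQ/dY = 0.0658.
η = (dQ/dY)·(Y/Q) = 0.0658 × (3775/347.395) = 0.715.

0.715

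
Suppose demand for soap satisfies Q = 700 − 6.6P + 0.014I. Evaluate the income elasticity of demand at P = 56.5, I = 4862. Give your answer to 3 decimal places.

At P = 56.5, I = 4862: Q = 395.168.
Holding P constant, ∂Q/∂I = 0.014.
η_I = (∂Q/∂I)·(I/Q) = 0.014 × (4862/395.168) = 0.172.

0.172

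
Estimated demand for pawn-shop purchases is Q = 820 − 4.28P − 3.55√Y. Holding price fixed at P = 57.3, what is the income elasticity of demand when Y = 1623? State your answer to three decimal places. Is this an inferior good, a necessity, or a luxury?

-0.166 (inferior good)

At P = 57.3, Y = 1623: Q = 431.739.
Holding P constant, ∂Q/∂Y = -3.55/(2√Y) = -0.0440595.
η_Y = (∂Q/∂Y)·(Y/Q) = -0.0440595 × (1623/431.739) = -0.166.
Since η < 0, this is an inferior good.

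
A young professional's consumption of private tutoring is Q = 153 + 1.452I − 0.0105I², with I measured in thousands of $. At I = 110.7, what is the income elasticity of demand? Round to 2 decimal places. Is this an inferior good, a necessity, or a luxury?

At I = 110.7: Q = 185.0643.
dQ/dI = 1.452 − 0.021I = -0.87270.
η = (dQ/dI)·(I/Q) = -0.87270 × (110.7/185.0643) = -0.52.
η < 0 ⇒ inferior good.

-0.52 (inferior good)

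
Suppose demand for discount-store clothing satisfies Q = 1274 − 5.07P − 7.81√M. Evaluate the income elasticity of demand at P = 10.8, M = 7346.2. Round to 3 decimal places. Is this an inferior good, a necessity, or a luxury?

-0.609 (inferior good)

At P = 10.8, M = 7346.2: Q = 549.849.
Holding P constant, ∂Q/∂M = -7.81/(2√M) = -0.0455606.
η_M = (∂Q/∂M)·(M/Q) = -0.0455606 × (7346.2/549.849) = -0.609.
Since η < 0, this is an inferior good.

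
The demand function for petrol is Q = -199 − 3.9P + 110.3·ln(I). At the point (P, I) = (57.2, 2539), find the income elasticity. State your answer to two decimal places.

0.25

At P = 57.2, I = 2539: Q = 442.620.
Holding P constant, ∂Q/∂I = 110.3/I = 0.0434423.
η_I = (∂Q/∂I)·(I/Q) = 0.0434423 × (2539/442.620) = 0.25.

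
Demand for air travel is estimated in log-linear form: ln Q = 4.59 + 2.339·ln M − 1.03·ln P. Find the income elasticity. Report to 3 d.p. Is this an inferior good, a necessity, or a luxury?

In a log-linear demand, the coefficient on ln M is the income elasticity.
So η = 2.339.
η > 1 ⇒ luxury.

2.339 (luxury)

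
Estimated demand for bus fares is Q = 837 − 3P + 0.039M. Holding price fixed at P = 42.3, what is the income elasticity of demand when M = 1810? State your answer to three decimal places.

0.090

At P = 42.3, M = 1810: Q = 780.690.
Holding P constant, ∂Q/∂M = 0.039.
η_M = (∂Q/∂M)·(M/Q) = 0.039 × (1810/780.690) = 0.090.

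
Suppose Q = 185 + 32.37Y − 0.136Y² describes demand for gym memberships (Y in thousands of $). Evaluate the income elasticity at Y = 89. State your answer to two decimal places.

At Y = 89: Q = 1988.6740.
dQ/dY = 32.37 − 0.272Y = 8.16200.
η = (dQ/dY)·(Y/Q) = 8.16200 × (89/1988.6740) = 0.37.

0.37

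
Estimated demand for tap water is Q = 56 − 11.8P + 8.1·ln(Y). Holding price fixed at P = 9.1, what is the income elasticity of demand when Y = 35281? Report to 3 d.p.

0.242

At P = 9.1, Y = 35281: Q = 33.436.
Holding P constant, ∂Q/∂Y = 8.1/Y = 0.000229585.
η_Y = (∂Q/∂Y)·(Y/Q) = 0.000229585 × (35281/33.436) = 0.242.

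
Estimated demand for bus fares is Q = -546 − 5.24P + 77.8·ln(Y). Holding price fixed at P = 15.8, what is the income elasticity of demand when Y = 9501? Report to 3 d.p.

0.929

At P = 15.8, Y = 9501: Q = 83.790.
Holding P constant, ∂Q/∂Y = 77.8/Y = 0.00818861.
η_Y = (∂Q/∂Y)·(Y/Q) = 0.00818861 × (9501/83.790) = 0.929.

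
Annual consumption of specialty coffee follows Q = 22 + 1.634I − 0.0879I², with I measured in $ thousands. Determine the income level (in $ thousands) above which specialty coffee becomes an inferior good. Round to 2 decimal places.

9.29

dQ/dI = 1.634 − 0.1758I.
The good is inferior where dQ/dI < 0. Setting dQ/dI = 0 gives I = 1.634 / 0.1758 = 9.29.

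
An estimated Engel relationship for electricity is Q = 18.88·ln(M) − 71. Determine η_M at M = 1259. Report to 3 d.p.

At M = 1259: Q = 63.767.
dQ/dM = 18.88/M = 0.014996 at this income.
η = (dQ/dM)·(M/Q) = 0.014996 × (1259/63.767) = 0.296.

0.296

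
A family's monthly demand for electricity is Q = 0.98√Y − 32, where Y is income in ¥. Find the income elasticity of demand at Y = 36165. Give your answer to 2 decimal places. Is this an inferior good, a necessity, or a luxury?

At Y = 36165: Q = 154.368.
dQ/dY = 0.98/(2√Y) = 0.00257663 at this income.
η = (dQ/dY)·(Y/Q) = 0.00257663 × (36165/154.368) = 0.60.
Since 0 < η < 1, the good is a necessity.

0.60 (necessity)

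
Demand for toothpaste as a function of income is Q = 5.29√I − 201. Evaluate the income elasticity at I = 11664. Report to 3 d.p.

At I = 11664: Q = 370.320.
dQ/dI = 5.29/(2√I) = 0.0244907 at this income.
η = (dQ/dI)·(I/Q) = 0.0244907 × (11664/370.320) = 0.771.

0.771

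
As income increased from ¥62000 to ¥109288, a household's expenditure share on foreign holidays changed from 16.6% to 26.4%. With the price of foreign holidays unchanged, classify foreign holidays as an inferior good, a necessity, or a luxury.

luxury

The budget share rises as income rises, so η > 1.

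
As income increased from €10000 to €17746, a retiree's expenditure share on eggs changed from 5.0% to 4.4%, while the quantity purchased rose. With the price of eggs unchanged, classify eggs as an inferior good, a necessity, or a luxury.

Quantity rises but the budget share falls as income rises, so 0 < η < 1.

necessity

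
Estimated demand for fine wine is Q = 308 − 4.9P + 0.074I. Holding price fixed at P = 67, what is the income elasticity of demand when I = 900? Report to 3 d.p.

At P = 67, I = 900: Q = 46.300.
Holding P constant, ∂Q/∂I = 0.074.
η_I = (∂Q/∂I)·(I/Q) = 0.074 × (900/46.300) = 1.438.

1.438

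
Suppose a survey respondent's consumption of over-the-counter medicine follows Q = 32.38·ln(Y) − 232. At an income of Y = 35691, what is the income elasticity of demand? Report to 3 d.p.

0.301

At Y = 35691: Q = 107.428.
dQ/dY = 32.38/Y = 0.000907232 at this income.
η = (dQ/dY)·(Y/Q) = 0.000907232 × (35691/107.428) = 0.301.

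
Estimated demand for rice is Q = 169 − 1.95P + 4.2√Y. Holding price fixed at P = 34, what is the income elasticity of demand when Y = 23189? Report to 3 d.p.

0.431

At P = 34, Y = 23189: Q = 742.273.
Holding P constant, ∂Q/∂Y = 4.2/(2√Y) = 0.0137904.
η_Y = (∂Q/∂Y)·(Y/Q) = 0.0137904 × (23189/742.273) = 0.431.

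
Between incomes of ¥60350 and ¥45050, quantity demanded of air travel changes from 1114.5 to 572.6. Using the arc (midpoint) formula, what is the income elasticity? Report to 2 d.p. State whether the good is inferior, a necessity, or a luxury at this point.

2.21 (luxury)

ΔQ = 572.6 − 1114.5 = -541.9; midpoint Q̄ = (1114.5 + 572.6)/2 = 843.55.
ΔI = 45050 − 60350 = -15300; midpoint Ī = (60350 + 45050)/2 = 52700.
η = (ΔQ/Q̄) ÷ (ΔI/Ī) = (-541.9/843.55) ÷ (-15300/52700) = 2.21.
η > 1 ⇒ luxury.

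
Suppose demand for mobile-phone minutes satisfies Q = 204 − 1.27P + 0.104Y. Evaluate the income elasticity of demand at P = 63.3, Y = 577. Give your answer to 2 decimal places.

At P = 63.3, Y = 577: Q = 183.617.
Holding P constant, ∂Q/∂Y = 0.104.
η_Y = (∂Q/∂Y)·(Y/Q) = 0.104 × (577/183.617) = 0.33.

0.33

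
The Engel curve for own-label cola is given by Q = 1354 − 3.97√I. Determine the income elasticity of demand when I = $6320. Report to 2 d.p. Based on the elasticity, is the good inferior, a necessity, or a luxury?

-0.15 (inferior good)

At I = 6320: Q = 1038.391.
dQ/dI = -3.97/(2√I) = -0.024969 at this income.
η = (dQ/dI)·(I/Q) = -0.024969 × (6320/1038.391) = -0.15.
Since η < 0, the good is an inferior good.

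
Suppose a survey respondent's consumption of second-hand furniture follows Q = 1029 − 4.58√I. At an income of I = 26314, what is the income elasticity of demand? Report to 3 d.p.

At I = 26314: Q = 286.051.
dQ/dI = -4.58/(2√I) = -0.014117 at this income.
η = (dQ/dI)·(I/Q) = -0.014117 × (26314/286.051) = -1.299.

-1.299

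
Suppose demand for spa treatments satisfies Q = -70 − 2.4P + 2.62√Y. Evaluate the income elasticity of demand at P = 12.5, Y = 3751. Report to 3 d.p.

At P = 12.5, Y = 3751: Q = 60.463.
Holding P constant, ∂Q/∂Y = 2.62/(2√Y) = 0.0213894.
η_Y = (∂Q/∂Y)·(Y/Q) = 0.0213894 × (3751/60.463) = 1.327.

1.327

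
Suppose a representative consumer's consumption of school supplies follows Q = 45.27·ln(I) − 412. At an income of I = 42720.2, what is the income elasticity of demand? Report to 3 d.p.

At I = 42720.2: Q = 70.688.
dQ/dI = 45.27/I = 0.00105969 at this income.
η = (dQ/dI)·(I/Q) = 0.00105969 × (42720.2/70.688) = 0.640.

0.640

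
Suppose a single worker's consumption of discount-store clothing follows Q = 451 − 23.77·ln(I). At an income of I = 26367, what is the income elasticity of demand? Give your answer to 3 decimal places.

-0.114

At I = 26367: Q = 209.025.
dQ/dI = -23.77/I = -0.000901506 at this income.
η = (dQ/dI)·(I/Q) = -0.000901506 × (26367/209.025) = -0.114.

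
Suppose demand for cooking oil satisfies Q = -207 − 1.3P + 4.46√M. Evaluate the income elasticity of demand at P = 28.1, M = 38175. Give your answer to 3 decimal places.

At P = 28.1, M = 38175: Q = 627.884.
Holding P constant, ∂Q/∂M = 4.46/(2√M) = 0.0114134.
η_M = (∂Q/∂M)·(M/Q) = 0.0114134 × (38175/627.884) = 0.694.

0.694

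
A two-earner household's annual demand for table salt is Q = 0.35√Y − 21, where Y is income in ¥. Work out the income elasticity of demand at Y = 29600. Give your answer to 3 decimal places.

0.768

At Y = 29600: Q = 39.216.
dQ/dY = 0.35/(2√Y) = 0.00101717 at this income.
η = (dQ/dY)·(Y/Q) = 0.00101717 × (29600/39.216) = 0.768.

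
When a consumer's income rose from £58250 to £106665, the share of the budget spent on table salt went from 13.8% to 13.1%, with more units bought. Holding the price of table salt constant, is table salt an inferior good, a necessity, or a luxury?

necessity

Quantity rises but the budget share falls as income rises, so 0 < η < 1.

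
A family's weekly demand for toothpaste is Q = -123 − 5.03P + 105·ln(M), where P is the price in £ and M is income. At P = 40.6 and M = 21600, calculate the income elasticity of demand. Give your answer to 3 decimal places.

0.146

At P = 40.6, M = 21600: Q = 720.729.
Holding P constant, ∂Q/∂M = 105/M = 0.00486111.
η_M = (∂Q/∂M)·(M/Q) = 0.00486111 × (21600/720.729) = 0.146.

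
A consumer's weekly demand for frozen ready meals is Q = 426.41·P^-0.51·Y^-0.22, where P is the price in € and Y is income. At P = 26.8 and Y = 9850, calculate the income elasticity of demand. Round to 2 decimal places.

For a multiplicative demand Q = A·P^α·Y^β, the income elasticity is β everywhere.
Here β = -0.22, so η = -0.22.

-0.22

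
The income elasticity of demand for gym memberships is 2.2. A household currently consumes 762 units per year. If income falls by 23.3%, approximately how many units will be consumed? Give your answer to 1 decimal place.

371.4

%ΔQ ≈ η × %ΔI = 2.2 × (-23.3%) = -51.26%.
New Q ≈ 762 × (1 − 0.5126) = 371.4.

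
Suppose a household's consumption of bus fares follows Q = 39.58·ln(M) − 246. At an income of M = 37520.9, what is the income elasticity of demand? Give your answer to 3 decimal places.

0.232

At M = 37520.9: Q = 170.882.
dQ/dM = 39.58/M = 0.00105488 at this income.
η = (dQ/dM)·(M/Q) = 0.00105488 × (37520.9/170.882) = 0.232.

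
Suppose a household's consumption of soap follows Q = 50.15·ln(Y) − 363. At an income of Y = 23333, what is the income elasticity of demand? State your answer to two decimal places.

0.35

At Y = 23333: Q = 141.390.
dQ/dY = 50.15/Y = 0.00214932 at this income.
η = (dQ/dY)·(Y/Q) = 0.00214932 × (23333/141.390) = 0.35.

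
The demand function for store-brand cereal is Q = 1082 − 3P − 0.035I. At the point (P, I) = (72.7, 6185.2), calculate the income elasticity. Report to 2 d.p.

-0.33

At P = 72.7, I = 6185.2: Q = 647.418.
Holding P constant, ∂Q/∂I = −0.035.
η_I = (∂Q/∂I)·(I/Q) = -0.035 × (6185.2/647.418) = -0.33.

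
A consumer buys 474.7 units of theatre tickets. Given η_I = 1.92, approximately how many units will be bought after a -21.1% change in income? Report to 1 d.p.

282.4

%ΔQ ≈ η × %ΔI = 1.92 × (-21.1%) = -40.512%.
New Q ≈ 474.7 × (1 − 0.40512) = 282.4.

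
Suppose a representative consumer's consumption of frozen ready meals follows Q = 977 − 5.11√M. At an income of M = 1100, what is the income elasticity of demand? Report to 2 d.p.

At M = 1100: Q = 807.520.
dQ/dM = -5.11/(2√M) = -0.0770361 at this income.
η = (dQ/dM)·(M/Q) = -0.0770361 × (1100/807.520) = -0.10.

-0.10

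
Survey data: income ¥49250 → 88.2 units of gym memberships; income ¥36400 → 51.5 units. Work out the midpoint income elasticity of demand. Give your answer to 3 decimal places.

ΔQ = 51.5 − 88.2 = -36.7; midpoint Q̄ = (88.2 + 51.5)/2 = 69.85.
ΔI = 36400 − 49250 = -12850; midpoint Ī = (49250 + 36400)/2 = 42825.
η = (ΔQ/Q̄) ÷ (ΔI/Ī) = (-36.7/69.85) ÷ (-12850/42825) = 1.751.

1.751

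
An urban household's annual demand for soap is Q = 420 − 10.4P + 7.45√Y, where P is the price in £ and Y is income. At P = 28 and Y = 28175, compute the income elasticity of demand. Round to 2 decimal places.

At P = 28, Y = 28175: Q = 1379.313.
Holding P constant, ∂Q/∂Y = 7.45/(2√Y) = 0.0221919.
η_Y = (∂Q/∂Y)·(Y/Q) = 0.0221919 × (28175/1379.313) = 0.45.

0.45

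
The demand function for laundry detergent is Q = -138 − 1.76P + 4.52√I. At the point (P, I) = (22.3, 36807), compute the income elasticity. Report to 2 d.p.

0.63

At P = 22.3, I = 36807: Q = 689.921.
Holding P constant, ∂Q/∂I = 4.52/(2√I) = 0.0117799.
η_I = (∂Q/∂I)·(I/Q) = 0.0117799 × (36807/689.921) = 0.63.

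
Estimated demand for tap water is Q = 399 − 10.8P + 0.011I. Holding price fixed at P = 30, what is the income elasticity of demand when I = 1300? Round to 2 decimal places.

At P = 30, I = 1300: Q = 89.300.
Holding P constant, ∂Q/∂I = 0.011.
η_I = (∂Q/∂I)·(I/Q) = 0.011 × (1300/89.300) = 0.16.

0.16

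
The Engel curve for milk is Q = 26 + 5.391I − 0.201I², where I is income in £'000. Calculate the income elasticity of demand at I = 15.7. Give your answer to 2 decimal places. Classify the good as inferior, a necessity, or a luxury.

-0.24 (inferior good)

At I = 15.7: Q = 61.0942.
dQ/dI = 5.391 − 0.402I = -0.92040.
η = (dQ/dI)·(I/Q) = -0.92040 × (15.7/61.0942) = -0.24.
η < 0 ⇒ inferior good.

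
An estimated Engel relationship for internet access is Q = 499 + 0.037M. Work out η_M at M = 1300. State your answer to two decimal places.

At M = 1300: Q = 547.100.
dQ/dM = 0.037.
η = (dQ/dM)·(M/Q) = 0.037 × (1300/547.100) = 0.09.

0.09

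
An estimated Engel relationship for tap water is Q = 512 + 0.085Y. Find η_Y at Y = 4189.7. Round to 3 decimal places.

At Y = 4189.7: Q = 868.125.
dQ/dY = 0.085.
η = (dQ/dY)·(Y/Q) = 0.085 × (4189.7/868.125) = 0.410.

0.410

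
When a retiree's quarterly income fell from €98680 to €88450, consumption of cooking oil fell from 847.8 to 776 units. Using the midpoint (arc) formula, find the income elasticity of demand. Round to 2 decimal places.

ΔQ = 776 − 847.8 = -71.8; midpoint Q̄ = (847.8 + 776)/2 = 811.9.
ΔI = 88450 − 98680 = -10230; midpoint Ī = (98680 + 88450)/2 = 93565.
η = (ΔQ/Q̄) ÷ (ΔI/Ī) = (-71.8/811.9) ÷ (-10230/93565) = 0.81.

0.81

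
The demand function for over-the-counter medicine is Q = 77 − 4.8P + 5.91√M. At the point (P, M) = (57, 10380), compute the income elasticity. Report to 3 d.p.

At P = 57, M = 10380: Q = 405.524.
Holding P constant, ∂Q/∂M = 5.91/(2√M) = 0.0290041.
η_M = (∂Q/∂M)·(M/Q) = 0.0290041 × (10380/405.524) = 0.742.

0.742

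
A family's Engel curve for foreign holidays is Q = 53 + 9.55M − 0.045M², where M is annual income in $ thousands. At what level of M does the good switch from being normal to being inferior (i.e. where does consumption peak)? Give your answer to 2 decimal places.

dQ/dM = 9.55 − 0.09M.
The good is inferior where dQ/dM < 0. Setting dQ/dM = 0 gives M = 9.55 / 0.09 = 106.11.

106.11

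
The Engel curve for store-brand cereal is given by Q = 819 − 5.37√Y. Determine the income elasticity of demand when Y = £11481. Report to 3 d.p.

-1.181

At Y = 11481: Q = 243.608.
dQ/dY = -5.37/(2√Y) = -0.0250585 at this income.
η = (dQ/dY)·(Y/Q) = -0.0250585 × (11481/243.608) = -1.181.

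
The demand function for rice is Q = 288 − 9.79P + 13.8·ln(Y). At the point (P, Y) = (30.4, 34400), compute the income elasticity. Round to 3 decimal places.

At P = 30.4, Y = 34400: Q = 134.536.
Holding P constant, ∂Q/∂Y = 13.8/Y = 0.000401163.
η_Y = (∂Q/∂Y)·(Y/Q) = 0.000401163 × (34400/134.536) = 0.103.

0.103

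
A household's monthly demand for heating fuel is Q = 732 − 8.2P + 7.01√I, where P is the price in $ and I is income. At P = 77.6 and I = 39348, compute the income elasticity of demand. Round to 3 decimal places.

0.468

At P = 77.6, I = 39348: Q = 1486.207.
Holding P constant, ∂Q/∂I = 7.01/(2√I) = 0.0176696.
η_I = (∂Q/∂I)·(I/Q) = 0.0176696 × (39348/1486.207) = 0.468.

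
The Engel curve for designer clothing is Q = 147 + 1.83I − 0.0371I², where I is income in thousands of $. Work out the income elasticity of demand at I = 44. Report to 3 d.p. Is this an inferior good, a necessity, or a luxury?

At I = 44: Q = 155.6944.
dQ/dI = 1.83 − 0.0742I = -1.43480.
η = (dQ/dI)·(I/Q) = -1.43480 × (44/155.6944) = -0.405.
η < 0 ⇒ inferior good.

-0.405 (inferior good)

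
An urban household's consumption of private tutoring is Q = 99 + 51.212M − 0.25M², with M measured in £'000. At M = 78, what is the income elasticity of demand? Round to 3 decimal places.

0.370

At M = 78: Q = 2572.5360.
dQ/dM = 51.212 − 0.5M = 12.21200.
η = (dQ/dM)·(M/Q) = 12.21200 × (78/2572.5360) = 0.370.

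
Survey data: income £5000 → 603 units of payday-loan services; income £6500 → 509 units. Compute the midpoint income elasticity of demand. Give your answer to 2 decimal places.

ΔQ = 509 − 603 = -94; midpoint Q̄ = (603 + 509)/2 = 556.
ΔI = 6500 − 5000 = 1500; midpoint Ī = (5000 + 6500)/2 = 5750.
η = (ΔQ/Q̄) ÷ (ΔI/Ī) = (-94/556) ÷ (1500/5750) = -0.65.

-0.65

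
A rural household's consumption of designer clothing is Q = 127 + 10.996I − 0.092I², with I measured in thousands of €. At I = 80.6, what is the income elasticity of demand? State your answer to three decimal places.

At I = 80.6: Q = 415.6125.
dQ/dI = 10.996 − 0.184I = -3.83440.
η = (dQ/dI)·(I/Q) = -3.83440 × (80.6/415.6125) = -0.744.

-0.744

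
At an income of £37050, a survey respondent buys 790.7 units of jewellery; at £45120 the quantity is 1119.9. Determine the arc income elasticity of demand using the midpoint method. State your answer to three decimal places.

1.754

ΔQ = 1119.9 − 790.7 = 329.2; midpoint Q̄ = (790.7 + 1119.9)/2 = 955.3.
ΔI = 45120 − 37050 = 8070; midpoint Ī = (37050 + 45120)/2 = 41085.
η = (ΔQ/Q̄) ÷ (ΔI/Ī) = (329.2/955.3) ÷ (8070/41085) = 1.754.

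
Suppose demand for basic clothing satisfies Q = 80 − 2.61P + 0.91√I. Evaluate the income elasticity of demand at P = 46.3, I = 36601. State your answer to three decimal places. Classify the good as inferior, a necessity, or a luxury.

0.653 (necessity)

At P = 46.3, I = 36601: Q = 133.253.
Holding P constant, ∂Q/∂I = 0.91/(2√I) = 0.00237829.
η_I = (∂Q/∂I)·(I/Q) = 0.00237829 × (36601/133.253) = 0.653.
Since 0 < η < 1, this is a necessity.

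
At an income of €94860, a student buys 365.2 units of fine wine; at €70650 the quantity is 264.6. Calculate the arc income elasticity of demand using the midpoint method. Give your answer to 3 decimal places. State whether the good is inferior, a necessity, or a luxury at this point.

ΔQ = 264.6 − 365.2 = -100.6; midpoint Q̄ = (365.2 + 264.6)/2 = 314.9.
ΔI = 70650 − 94860 = -24210; midpoint Ī = (94860 + 70650)/2 = 82755.
η = (ΔQ/Q̄) ÷ (ΔI/Ī) = (-100.6/314.9) ÷ (-24210/82755) = 1.092.
η > 1 ⇒ luxury.

1.092 (luxury)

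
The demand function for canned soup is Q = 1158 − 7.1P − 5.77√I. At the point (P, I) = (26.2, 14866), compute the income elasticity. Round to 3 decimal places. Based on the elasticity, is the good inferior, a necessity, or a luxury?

At P = 26.2, I = 14866: Q = 268.466.
Holding P constant, ∂Q/∂I = -5.77/(2√I) = -0.0236619.
η_I = (∂Q/∂I)·(I/Q) = -0.0236619 × (14866/268.466) = -1.310.
Since η < 0, this is an inferior good.

-1.310 (inferior good)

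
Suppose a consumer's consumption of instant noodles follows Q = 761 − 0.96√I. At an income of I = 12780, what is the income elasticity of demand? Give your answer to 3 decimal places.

-0.083

At I = 12780: Q = 652.473.
dQ/dI = -0.96/(2√I) = -0.00424596 at this income.
η = (dQ/dI)·(I/Q) = -0.00424596 × (12780/652.473) = -0.083.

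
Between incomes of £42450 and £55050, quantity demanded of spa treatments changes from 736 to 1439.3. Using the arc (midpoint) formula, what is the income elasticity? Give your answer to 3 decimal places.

2.502

ΔQ = 1439.3 − 736 = 703.3; midpoint Q̄ = (736 + 1439.3)/2 = 1087.65.
ΔI = 55050 − 42450 = 12600; midpoint Ī = (42450 + 55050)/2 = 48750.
η = (ΔQ/Q̄) ÷ (ΔI/Ī) = (703.3/1087.65) ÷ (12600/48750) = 2.502.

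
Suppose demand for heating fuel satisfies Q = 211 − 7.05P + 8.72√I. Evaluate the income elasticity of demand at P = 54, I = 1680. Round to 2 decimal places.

0.95

At P = 54, I = 1680: Q = 187.714.
Holding P constant, ∂Q/∂I = 8.72/(2√I) = 0.106373.
η_I = (∂Q/∂I)·(I/Q) = 0.106373 × (1680/187.714) = 0.95.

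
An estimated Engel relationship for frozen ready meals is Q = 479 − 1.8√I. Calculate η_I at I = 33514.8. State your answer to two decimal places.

-1.10

At I = 33514.8: Q = 149.473.
dQ/dI = -1.8/(2√I) = -0.00491614 at this income.
η = (dQ/dI)·(I/Q) = -0.00491614 × (33514.8/149.473) = -1.10.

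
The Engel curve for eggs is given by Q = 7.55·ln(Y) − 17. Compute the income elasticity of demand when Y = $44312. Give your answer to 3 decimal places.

At Y = 44312: Q = 63.778.
dQ/dY = 7.55/Y = 0.000170383 at this income.
η = (dQ/dY)·(Y/Q) = 0.000170383 × (44312/63.778) = 0.118.

0.118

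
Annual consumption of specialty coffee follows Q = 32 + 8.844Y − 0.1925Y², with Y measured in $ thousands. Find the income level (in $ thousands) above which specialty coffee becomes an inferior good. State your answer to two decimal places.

dQ/dY = 8.844 − 0.385Y.
The good is inferior where dQ/dY < 0. Setting dQ/dY = 0 gives Y = 8.844 / 0.385 = 22.97.

22.97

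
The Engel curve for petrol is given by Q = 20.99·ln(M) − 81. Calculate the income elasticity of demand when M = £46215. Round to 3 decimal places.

At M = 46215: Q = 144.455.
dQ/dM = 20.99/M = 0.000454182 at this income.
η = (dQ/dM)·(M/Q) = 0.000454182 × (46215/144.455) = 0.145.

0.145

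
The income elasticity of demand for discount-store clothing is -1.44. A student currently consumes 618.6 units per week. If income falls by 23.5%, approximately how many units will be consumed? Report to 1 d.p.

%ΔQ ≈ η × %ΔI = -1.44 × (-23.5%) = 33.84%.
New Q ≈ 618.6 × (1 + 0.3384) = 827.9.

827.9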